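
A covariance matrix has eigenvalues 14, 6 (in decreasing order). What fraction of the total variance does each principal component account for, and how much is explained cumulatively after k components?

Step 1 — total variance = trace(Sigma) = Σ λ_i = 14 + 6 = 20.

Step 2 — fraction explained by component i = λ_i / Σ λ:
  PC1: 14/20 = 0.7
  PC2: 6/20 = 0.3

Step 3 — cumulative fraction after k components = (λ_1 + ... + λ_k) / Σ λ:
  k = 1: 14/20 = 0.7
  k = 2: (14 + 6)/20 = 20/20 = 1

Summary (fraction, with percent):

explained: PC1 0.7 (70%), PC2 0.3 (30%);  cumulative: 0.7, 1


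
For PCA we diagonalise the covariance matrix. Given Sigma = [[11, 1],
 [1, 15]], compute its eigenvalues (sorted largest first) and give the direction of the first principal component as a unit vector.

Step 1 — characteristic polynomial of 2×2 Sigma:
  det(Sigma - λI) = λ² - trace · λ + det = 0.
  trace = 11 + 15 = 26, det = 11·15 - (1)² = 164.
Step 2 — discriminant:
  Δ = trace² - 4·det = 676 - 656 = 20.
Step 3 — eigenvalues:
  λ = (trace ± √Δ)/2 = (26 ± 4.4721)/2,
  λ_1 = 15.2361,  λ_2 = 10.7639.

Step 4 — unit eigenvector for λ_1: solve (Sigma - λ_1 I)v = 0. First row:
  (11 - 15.2361)·v_x + (1)·v_y = 0, i.e. (-4.2361)·v_x + (1)·v_y = 0,
  so v ∝ (b, λ_1 - a) = (1, 4.2361) = u.
  ||u|| = √((1)² + (4.2361)²) = √(18.9443) ≈ 4.3525,
  v_1 = u/||u|| ≈ (0.2298, 0.9732) (||v_1|| = 1).

λ_1 = 15.2361,  λ_2 = 10.7639;  v_1 ≈ (0.2298, 0.9732)


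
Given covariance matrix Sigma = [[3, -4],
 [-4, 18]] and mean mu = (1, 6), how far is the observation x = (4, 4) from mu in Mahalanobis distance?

Step 1 — centre the observation: (x - mu) = (3, -2).

Step 2 — invert Sigma. det(Sigma) = 3·18 - (-4)² = 38.
  Sigma^{-1} = (1/det) · [[d, -b], [-b, a]] = [[0.4737, 0.1053],
 [0.1053, 0.0789]].

Step 3 — form the quadratic (x - mu)^T · Sigma^{-1} · (x - mu):
  Sigma^{-1} · (x - mu) = (1.2105, 0.1579).
  (x - mu)^T · [Sigma^{-1} · (x - mu)] = (3)·(1.2105) + (-2)·(0.1579) = 3.3158.

Step 4 — take square root: d = √(3.3158) ≈ 1.8209.

d(x, mu) = √(3.3158) ≈ 1.8209


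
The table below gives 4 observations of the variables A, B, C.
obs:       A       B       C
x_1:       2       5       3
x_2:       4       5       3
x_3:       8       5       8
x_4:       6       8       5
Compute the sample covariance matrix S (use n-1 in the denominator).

Step 1 — column means:
  mean(A) = (2 + 4 + 8 + 6) / 4 = 20/4 = 5
  mean(B) = (5 + 5 + 5 + 8) / 4 = 23/4 = 5.75
  mean(C) = (3 + 3 + 8 + 5) / 4 = 19/4 = 4.75

Step 2 — sample covariance S[i,j] = (1/(n-1)) · Σ_k (x_{k,i} - mean_i) · (x_{k,j} - mean_j), with n-1 = 3.
  S[A,A] = ((-3)·(-3) + (-1)·(-1) + (3)·(3) + (1)·(1)) / 3 = 20/3 = 6.6667
  S[A,B] = ((-3)·(-0.75) + (-1)·(-0.75) + (3)·(-0.75) + (1)·(2.25)) / 3 = 3/3 = 1
  S[A,C] = ((-3)·(-1.75) + (-1)·(-1.75) + (3)·(3.25) + (1)·(0.25)) / 3 = 17/3 = 5.6667
  S[B,B] = ((-0.75)·(-0.75) + (-0.75)·(-0.75) + (-0.75)·(-0.75) + (2.25)·(2.25)) / 3 = 6.75/3 = 2.25
  S[B,C] = ((-0.75)·(-1.75) + (-0.75)·(-1.75) + (-0.75)·(3.25) + (2.25)·(0.25)) / 3 = 0.75/3 = 0.25
  S[C,C] = ((-1.75)·(-1.75) + (-1.75)·(-1.75) + (3.25)·(3.25) + (0.25)·(0.25)) / 3 = 16.75/3 = 5.5833

S is symmetric (S[j,i] = S[i,j]). Assembling:

S = [[6.6667, 1, 5.6667],
 [1, 2.25, 0.25],
 [5.6667, 0.25, 5.5833]]


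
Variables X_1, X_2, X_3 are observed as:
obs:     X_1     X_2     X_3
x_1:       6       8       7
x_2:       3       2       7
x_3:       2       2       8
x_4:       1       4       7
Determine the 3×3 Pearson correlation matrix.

Step 1 — column means:
  mean(X_1) = (6 + 3 + 2 + 1) / 4 = 12/4 = 3
  mean(X_2) = (8 + 2 + 2 + 4) / 4 = 16/4 = 4
  mean(X_3) = (7 + 7 + 8 + 7) / 4 = 29/4 = 7.25

Step 2 — sample variances and covariances s[i,j] = (1/(n-1)) · Σ_k (x_{k,i} - mean_i) · (x_{k,j} - mean_j), with n-1 = 3:
  s[X_1,X_1] = ((3)·(3) + (0)·(0) + (-1)·(-1) + (-2)·(-2)) / 3 = 14/3 = 4.6667
  s[X_1,X_2] = ((3)·(4) + (0)·(-2) + (-1)·(-2) + (-2)·(0)) / 3 = 14/3 = 4.6667
  s[X_1,X_3] = ((3)·(-0.25) + (0)·(-0.25) + (-1)·(0.75) + (-2)·(-0.25)) / 3 = -1/3 = -0.3333
  s[X_2,X_2] = ((4)·(4) + (-2)·(-2) + (-2)·(-2) + (0)·(0)) / 3 = 24/3 = 8
  s[X_2,X_3] = ((4)·(-0.25) + (-2)·(-0.25) + (-2)·(0.75) + (0)·(-0.25)) / 3 = -2/3 = -0.6667
  s[X_3,X_3] = ((-0.25)·(-0.25) + (-0.25)·(-0.25) + (0.75)·(0.75) + (-0.25)·(-0.25)) / 3 = 0.75/3 = 0.25
  Sample standard deviations s_i = √(s[i,i]):
  s(X_1) = √(4.6667) = 2.1602
  s(X_2) = √(8) = 2.8284
  s(X_3) = √(0.25) = 0.5

Step 3 — r_{ij} = s_{ij} / (s_i · s_j):
  r[X_1,X_1] = 1 (diagonal).
  r[X_1,X_2] = 4.6667 / (2.1602 · 2.8284) = 4.6667 / 6.1101 = 0.7638
  r[X_1,X_3] = -0.3333 / (2.1602 · 0.5) = -0.3333 / 1.0801 = -0.3086
  r[X_2,X_2] = 1 (diagonal).
  r[X_2,X_3] = -0.6667 / (2.8284 · 0.5) = -0.6667 / 1.4142 = -0.4714
  r[X_3,X_3] = 1 (diagonal).

R is symmetric with unit diagonal. Assembling:

R = [[1, 0.7638, -0.3086],
 [0.7638, 1, -0.4714],
 [-0.3086, -0.4714, 1]]


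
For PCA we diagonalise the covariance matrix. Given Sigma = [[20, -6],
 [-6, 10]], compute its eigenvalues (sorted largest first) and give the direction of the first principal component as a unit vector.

Step 1 — characteristic polynomial of 2×2 Sigma:
  det(Sigma - λI) = λ² - trace · λ + det = 0.
  trace = 20 + 10 = 30, det = 20·10 - (-6)² = 164.
Step 2 — discriminant:
  Δ = trace² - 4·det = 900 - 656 = 244.
Step 3 — eigenvalues:
  λ = (trace ± √Δ)/2 = (30 ± 15.6205)/2,
  λ_1 = 22.8102,  λ_2 = 7.1898.

Step 4 — unit eigenvector for λ_1: solve (Sigma - λ_1 I)v = 0. First row:
  (20 - 22.8102)·v_x + (-6)·v_y = 0, i.e. (-2.8102)·v_x + (-6)·v_y = 0,
  so v ∝ (b, λ_1 - a) = (-6, 2.8102); multiply by -1 so the first entry is positive: u = (6, -2.8102).
  ||u|| = √((6)² + (-2.8102)²) = √(43.8975) ≈ 6.6255,
  v_1 = u/||u|| ≈ (0.9056, -0.4242) (||v_1|| = 1).

λ_1 = 22.8102,  λ_2 = 7.1898;  v_1 ≈ (0.9056, -0.4242)


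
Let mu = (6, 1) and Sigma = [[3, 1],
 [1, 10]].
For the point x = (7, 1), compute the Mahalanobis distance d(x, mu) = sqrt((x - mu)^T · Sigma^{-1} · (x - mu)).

Step 1 — centre the observation: (x - mu) = (1, 0).

Step 2 — invert Sigma. det(Sigma) = 3·10 - (1)² = 29.
  Sigma^{-1} = (1/det) · [[d, -b], [-b, a]] = [[0.3448, -0.0345],
 [-0.0345, 0.1034]].

Step 3 — form the quadratic (x - mu)^T · Sigma^{-1} · (x - mu):
  Sigma^{-1} · (x - mu) = (0.3448, -0.0345).
  (x - mu)^T · [Sigma^{-1} · (x - mu)] = (1)·(0.3448) + (0)·(-0.0345) = 0.3448.

Step 4 — take square root: d = √(0.3448) ≈ 0.5872.

d(x, mu) = √(0.3448) ≈ 0.5872


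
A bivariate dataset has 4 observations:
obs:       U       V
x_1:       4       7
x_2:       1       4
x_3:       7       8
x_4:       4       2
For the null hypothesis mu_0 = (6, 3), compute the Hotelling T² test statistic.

Step 1 — sample mean vector:
  mean(U) = (4 + 1 + 7 + 4) / 4 = 16/4 = 4
  mean(V) = (7 + 4 + 8 + 2) / 4 = 21/4 = 5.25
  x̄ = (4, 5.25),  deviation x̄ - mu_0 = (4, 5.25) - (6, 3) = (-2, 2.25).

Step 2 — sample covariance matrix, S[i,j] = (1/(n-1)) · Σ_k (x_{k,i} - mean_i) · (x_{k,j} - mean_j), divisor n-1 = 3:
  S[U,U] = ((0)·(0) + (-3)·(-3) + (3)·(3) + (0)·(0)) / 3 = 18/3 = 6
  S[U,V] = ((0)·(1.75) + (-3)·(-1.25) + (3)·(2.75) + (0)·(-3.25)) / 3 = 12/3 = 4
  S[V,V] = ((1.75)·(1.75) + (-1.25)·(-1.25) + (2.75)·(2.75) + (-3.25)·(-3.25)) / 3 = 22.75/3 = 7.5833
  S = [[6, 4],
 [4, 7.5833]].

Step 3 — invert S. det(S) = 6·7.5833 - (4)² = 29.5.
  S^{-1} = (1/det) · [[d, -b], [-b, a]] = [[0.2571, -0.1356],
 [-0.1356, 0.2034]].

Step 4 — quadratic form (x̄ - mu_0)^T · S^{-1} · (x̄ - mu_0):
  S^{-1} · (x̄ - mu_0) = (-0.8192, 0.7288),
  (x̄ - mu_0)^T · [...] = (-2)·(-0.8192) + (2.25)·(0.7288) = 3.2782.

Step 5 — scale by n: T² = 4 · 3.2782 = 13.113.

T² ≈ 13.113


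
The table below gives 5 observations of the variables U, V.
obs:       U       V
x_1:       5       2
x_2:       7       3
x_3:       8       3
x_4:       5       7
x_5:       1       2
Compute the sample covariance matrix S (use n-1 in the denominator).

Step 1 — column means:
  mean(U) = (5 + 7 + 8 + 5 + 1) / 5 = 26/5 = 5.2
  mean(V) = (2 + 3 + 3 + 7 + 2) / 5 = 17/5 = 3.4

Step 2 — sample covariance S[i,j] = (1/(n-1)) · Σ_k (x_{k,i} - mean_i) · (x_{k,j} - mean_j), with n-1 = 4.
  S[U,U] = ((-0.2)·(-0.2) + (1.8)·(1.8) + (2.8)·(2.8) + (-0.2)·(-0.2) + (-4.2)·(-4.2)) / 4 = 28.8/4 = 7.2
  S[U,V] = ((-0.2)·(-1.4) + (1.8)·(-0.4) + (2.8)·(-0.4) + (-0.2)·(3.6) + (-4.2)·(-1.4)) / 4 = 3.6/4 = 0.9
  S[V,V] = ((-1.4)·(-1.4) + (-0.4)·(-0.4) + (-0.4)·(-0.4) + (3.6)·(3.6) + (-1.4)·(-1.4)) / 4 = 17.2/4 = 4.3

S is symmetric (S[j,i] = S[i,j]). Assembling:

S = [[7.2, 0.9],
 [0.9, 4.3]]


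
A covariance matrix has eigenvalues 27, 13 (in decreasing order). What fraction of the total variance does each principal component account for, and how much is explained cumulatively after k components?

Step 1 — total variance = trace(Sigma) = Σ λ_i = 27 + 13 = 40.

Step 2 — fraction explained by component i = λ_i / Σ λ:
  PC1: 27/40 = 0.675
  PC2: 13/40 = 0.325

Step 3 — cumulative fraction after k components = (λ_1 + ... + λ_k) / Σ λ:
  k = 1: 27/40 = 0.675
  k = 2: (27 + 13)/40 = 40/40 = 1

Summary (fraction, with percent):

explained: PC1 0.675 (67.5%), PC2 0.325 (32.5%);  cumulative: 0.675, 1


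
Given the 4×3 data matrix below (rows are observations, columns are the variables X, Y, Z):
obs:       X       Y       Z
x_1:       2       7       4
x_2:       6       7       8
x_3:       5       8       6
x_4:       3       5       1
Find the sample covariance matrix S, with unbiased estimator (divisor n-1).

Step 1 — column means:
  mean(X) = (2 + 6 + 5 + 3) / 4 = 16/4 = 4
  mean(Y) = (7 + 7 + 8 + 5) / 4 = 27/4 = 6.75
  mean(Z) = (4 + 8 + 6 + 1) / 4 = 19/4 = 4.75

Step 2 — sample covariance S[i,j] = (1/(n-1)) · Σ_k (x_{k,i} - mean_i) · (x_{k,j} - mean_j), with n-1 = 3.
  S[X,X] = ((-2)·(-2) + (2)·(2) + (1)·(1) + (-1)·(-1)) / 3 = 10/3 = 3.3333
  S[X,Y] = ((-2)·(0.25) + (2)·(0.25) + (1)·(1.25) + (-1)·(-1.75)) / 3 = 3/3 = 1
  S[X,Z] = ((-2)·(-0.75) + (2)·(3.25) + (1)·(1.25) + (-1)·(-3.75)) / 3 = 13/3 = 4.3333
  S[Y,Y] = ((0.25)·(0.25) + (0.25)·(0.25) + (1.25)·(1.25) + (-1.75)·(-1.75)) / 3 = 4.75/3 = 1.5833
  S[Y,Z] = ((0.25)·(-0.75) + (0.25)·(3.25) + (1.25)·(1.25) + (-1.75)·(-3.75)) / 3 = 8.75/3 = 2.9167
  S[Z,Z] = ((-0.75)·(-0.75) + (3.25)·(3.25) + (1.25)·(1.25) + (-3.75)·(-3.75)) / 3 = 26.75/3 = 8.9167

S is symmetric (S[j,i] = S[i,j]). Assembling:

S = [[3.3333, 1, 4.3333],
 [1, 1.5833, 2.9167],
 [4.3333, 2.9167, 8.9167]]


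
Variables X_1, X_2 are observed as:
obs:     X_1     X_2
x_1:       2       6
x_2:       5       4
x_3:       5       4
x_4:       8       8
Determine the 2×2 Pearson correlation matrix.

Step 1 — column means:
  mean(X_1) = (2 + 5 + 5 + 8) / 4 = 20/4 = 5
  mean(X_2) = (6 + 4 + 4 + 8) / 4 = 22/4 = 5.5

Step 2 — sample variances and covariances s[i,j] = (1/(n-1)) · Σ_k (x_{k,i} - mean_i) · (x_{k,j} - mean_j), with n-1 = 3:
  s[X_1,X_1] = ((-3)·(-3) + (0)·(0) + (0)·(0) + (3)·(3)) / 3 = 18/3 = 6
  s[X_1,X_2] = ((-3)·(0.5) + (0)·(-1.5) + (0)·(-1.5) + (3)·(2.5)) / 3 = 6/3 = 2
  s[X_2,X_2] = ((0.5)·(0.5) + (-1.5)·(-1.5) + (-1.5)·(-1.5) + (2.5)·(2.5)) / 3 = 11/3 = 3.6667
  Sample standard deviations s_i = √(s[i,i]):
  s(X_1) = √(6) = 2.4495
  s(X_2) = √(3.6667) = 1.9149

Step 3 — r_{ij} = s_{ij} / (s_i · s_j):
  r[X_1,X_1] = 1 (diagonal).
  r[X_1,X_2] = 2 / (2.4495 · 1.9149) = 2 / 4.6904 = 0.4264
  r[X_2,X_2] = 1 (diagonal).

R is symmetric with unit diagonal. Assembling:

R = [[1, 0.4264],
 [0.4264, 1]]


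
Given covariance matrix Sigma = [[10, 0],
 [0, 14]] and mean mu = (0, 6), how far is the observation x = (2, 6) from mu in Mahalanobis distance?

Step 1 — centre the observation: (x - mu) = (2, 0).

Step 2 — invert Sigma. det(Sigma) = 10·14 - (0)² = 140.
  Sigma^{-1} = (1/det) · [[d, -b], [-b, a]] = [[0.1, 0],
 [0, 0.0714]].

Step 3 — form the quadratic (x - mu)^T · Sigma^{-1} · (x - mu):
  Sigma^{-1} · (x - mu) = (0.2, 0).
  (x - mu)^T · [Sigma^{-1} · (x - mu)] = (2)·(0.2) + (0)·(0) = 0.4.

Step 4 — take square root: d = √(0.4) ≈ 0.6325.

d(x, mu) = √(0.4) ≈ 0.6325


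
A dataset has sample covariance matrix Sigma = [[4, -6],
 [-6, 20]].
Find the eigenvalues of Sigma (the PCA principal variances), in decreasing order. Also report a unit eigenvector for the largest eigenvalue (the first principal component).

Step 1 — characteristic polynomial of 2×2 Sigma:
  det(Sigma - λI) = λ² - trace · λ + det = 0.
  trace = 4 + 20 = 24, det = 4·20 - (-6)² = 44.
Step 2 — discriminant:
  Δ = trace² - 4·det = 576 - 176 = 400.
Step 3 — eigenvalues:
  λ = (trace ± √Δ)/2 = (24 ± 20)/2,
  λ_1 = 22,  λ_2 = 2.

Step 4 — unit eigenvector for λ_1: solve (Sigma - λ_1 I)v = 0. First row:
  (4 - 22)·v_x + (-6)·v_y = 0, i.e. (-18)·v_x + (-6)·v_y = 0,
  so v ∝ (b, λ_1 - a) = (-6, 18); multiply by -1 so the first entry is positive: u = (6, -18).
  ||u|| = √((6)² + (-18)²) = √(360) ≈ 18.9737,
  v_1 = u/||u|| ≈ (0.3162, -0.9487) (||v_1|| = 1).

λ_1 = 22,  λ_2 = 2;  v_1 ≈ (0.3162, -0.9487)


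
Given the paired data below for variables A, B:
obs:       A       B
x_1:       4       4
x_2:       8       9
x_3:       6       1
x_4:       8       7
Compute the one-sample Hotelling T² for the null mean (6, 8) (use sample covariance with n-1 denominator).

Step 1 — sample mean vector:
  mean(A) = (4 + 8 + 6 + 8) / 4 = 26/4 = 6.5
  mean(B) = (4 + 9 + 1 + 7) / 4 = 21/4 = 5.25
  x̄ = (6.5, 5.25),  deviation x̄ - mu_0 = (6.5, 5.25) - (6, 8) = (0.5, -2.75).

Step 2 — sample covariance matrix, S[i,j] = (1/(n-1)) · Σ_k (x_{k,i} - mean_i) · (x_{k,j} - mean_j), divisor n-1 = 3:
  S[A,A] = ((-2.5)·(-2.5) + (1.5)·(1.5) + (-0.5)·(-0.5) + (1.5)·(1.5)) / 3 = 11/3 = 3.6667
  S[A,B] = ((-2.5)·(-1.25) + (1.5)·(3.75) + (-0.5)·(-4.25) + (1.5)·(1.75)) / 3 = 13.5/3 = 4.5
  S[B,B] = ((-1.25)·(-1.25) + (3.75)·(3.75) + (-4.25)·(-4.25) + (1.75)·(1.75)) / 3 = 36.75/3 = 12.25
  S = [[3.6667, 4.5],
 [4.5, 12.25]].

Step 3 — invert S. det(S) = 3.6667·12.25 - (4.5)² = 24.6667.
  S^{-1} = (1/det) · [[d, -b], [-b, a]] = [[0.4966, -0.1824],
 [-0.1824, 0.1486]].

Step 4 — quadratic form (x̄ - mu_0)^T · S^{-1} · (x̄ - mu_0):
  S^{-1} · (x̄ - mu_0) = (0.75, -0.5),
  (x̄ - mu_0)^T · [...] = (0.5)·(0.75) + (-2.75)·(-0.5) = 1.75.

Step 5 — scale by n: T² = 4 · 1.75 = 7.

T² ≈ 7


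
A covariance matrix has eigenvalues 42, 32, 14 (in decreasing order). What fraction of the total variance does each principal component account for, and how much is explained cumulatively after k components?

Step 1 — total variance = trace(Sigma) = Σ λ_i = 42 + 32 + 14 = 88.

Step 2 — fraction explained by component i = λ_i / Σ λ:
  PC1: 42/88 = 0.4773
  PC2: 32/88 = 0.3636
  PC3: 14/88 = 0.1591

Step 3 — cumulative fraction after k components = (λ_1 + ... + λ_k) / Σ λ:
  k = 1: 42/88 = 0.4773
  k = 2: (42 + 32)/88 = 74/88 = 0.8409
  k = 3: (42 + 32 + 14)/88 = 88/88 = 1

Summary (fraction, with percent):

explained: PC1 0.4773 (47.73%), PC2 0.3636 (36.36%), PC3 0.1591 (15.91%);  cumulative: 0.4773, 0.8409, 1


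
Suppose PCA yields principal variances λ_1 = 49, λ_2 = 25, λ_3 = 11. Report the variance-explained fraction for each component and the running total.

Step 1 — total variance = trace(Sigma) = Σ λ_i = 49 + 25 + 11 = 85.

Step 2 — fraction explained by component i = λ_i / Σ λ:
  PC1: 49/85 = 0.5765
  PC2: 25/85 = 0.2941
  PC3: 11/85 = 0.1294

Step 3 — cumulative fraction after k components = (λ_1 + ... + λ_k) / Σ λ:
  k = 1: 49/85 = 0.5765
  k = 2: (49 + 25)/85 = 74/85 = 0.8706
  k = 3: (49 + 25 + 11)/85 = 85/85 = 1

Summary (fraction, with percent):

explained: PC1 0.5765 (57.65%), PC2 0.2941 (29.41%), PC3 0.1294 (12.94%);  cumulative: 0.5765, 0.8706, 1


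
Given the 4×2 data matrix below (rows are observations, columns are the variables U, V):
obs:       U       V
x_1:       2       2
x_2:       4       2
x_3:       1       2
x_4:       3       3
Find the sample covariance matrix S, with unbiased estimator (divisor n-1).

Step 1 — column means:
  mean(U) = (2 + 4 + 1 + 3) / 4 = 10/4 = 2.5
  mean(V) = (2 + 2 + 2 + 3) / 4 = 9/4 = 2.25

Step 2 — sample covariance S[i,j] = (1/(n-1)) · Σ_k (x_{k,i} - mean_i) · (x_{k,j} - mean_j), with n-1 = 3.
  S[U,U] = ((-0.5)·(-0.5) + (1.5)·(1.5) + (-1.5)·(-1.5) + (0.5)·(0.5)) / 3 = 5/3 = 1.6667
  S[U,V] = ((-0.5)·(-0.25) + (1.5)·(-0.25) + (-1.5)·(-0.25) + (0.5)·(0.75)) / 3 = 0.5/3 = 0.1667
  S[V,V] = ((-0.25)·(-0.25) + (-0.25)·(-0.25) + (-0.25)·(-0.25) + (0.75)·(0.75)) / 3 = 0.75/3 = 0.25

S is symmetric (S[j,i] = S[i,j]). Assembling:

S = [[1.6667, 0.1667],
 [0.1667, 0.25]]


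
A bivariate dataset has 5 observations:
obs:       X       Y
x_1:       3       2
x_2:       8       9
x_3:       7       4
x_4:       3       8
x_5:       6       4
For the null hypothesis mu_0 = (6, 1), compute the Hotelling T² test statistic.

Step 1 — sample mean vector:
  mean(X) = (3 + 8 + 7 + 3 + 6) / 5 = 27/5 = 5.4
  mean(Y) = (2 + 9 + 4 + 8 + 4) / 5 = 27/5 = 5.4
  x̄ = (5.4, 5.4),  deviation x̄ - mu_0 = (5.4, 5.4) - (6, 1) = (-0.6, 4.4).

Step 2 — sample covariance matrix, S[i,j] = (1/(n-1)) · Σ_k (x_{k,i} - mean_i) · (x_{k,j} - mean_j), divisor n-1 = 4:
  S[X,X] = ((-2.4)·(-2.4) + (2.6)·(2.6) + (1.6)·(1.6) + (-2.4)·(-2.4) + (0.6)·(0.6)) / 4 = 21.2/4 = 5.3
  S[X,Y] = ((-2.4)·(-3.4) + (2.6)·(3.6) + (1.6)·(-1.4) + (-2.4)·(2.6) + (0.6)·(-1.4)) / 4 = 8.2/4 = 2.05
  S[Y,Y] = ((-3.4)·(-3.4) + (3.6)·(3.6) + (-1.4)·(-1.4) + (2.6)·(2.6) + (-1.4)·(-1.4)) / 4 = 35.2/4 = 8.8
  S = [[5.3, 2.05],
 [2.05, 8.8]].

Step 3 — invert S. det(S) = 5.3·8.8 - (2.05)² = 42.4375.
  S^{-1} = (1/det) · [[d, -b], [-b, a]] = [[0.2074, -0.0483],
 [-0.0483, 0.1249]].

Step 4 — quadratic form (x̄ - mu_0)^T · S^{-1} · (x̄ - mu_0):
  S^{-1} · (x̄ - mu_0) = (-0.337, 0.5785),
  (x̄ - mu_0)^T · [...] = (-0.6)·(-0.337) + (4.4)·(0.5785) = 2.7476.

Step 5 — scale by n: T² = 5 · 2.7476 = 13.7378.

T² ≈ 13.7378


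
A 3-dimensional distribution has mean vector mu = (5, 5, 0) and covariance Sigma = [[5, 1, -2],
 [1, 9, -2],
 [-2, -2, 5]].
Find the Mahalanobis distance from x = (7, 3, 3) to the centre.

Step 1 — centre the observation: (x - mu) = (2, -2, 3).

Step 2 — invert Sigma (cofactor / det for 3×3, or solve directly):
  Sigma^{-1} = [[0.2384, -0.0058, 0.093],
 [-0.0058, 0.1221, 0.0465],
 [0.093, 0.0465, 0.2558]].

Step 3 — form the quadratic (x - mu)^T · Sigma^{-1} · (x - mu):
  Sigma^{-1} · (x - mu) = (0.7674, -0.1163, 0.8605).
  (x - mu)^T · [Sigma^{-1} · (x - mu)] = (2)·(0.7674) + (-2)·(-0.1163) + (3)·(0.8605) = 4.3488.

Step 4 — take square root: d = √(4.3488) ≈ 2.0854.

d(x, mu) = √(4.3488) ≈ 2.0854


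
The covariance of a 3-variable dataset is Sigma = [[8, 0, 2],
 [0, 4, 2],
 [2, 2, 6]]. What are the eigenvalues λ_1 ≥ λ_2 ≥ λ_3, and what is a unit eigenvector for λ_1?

Step 1 — characteristic polynomial p(λ) = det(λI - Sigma) = λ³ - tr·λ² + c_1·λ - det, where tr = trace, c_1 = sum of the principal 2×2 minors, det = det(Sigma):
  tr = 8 + 4 + 6 = 18,
  c_1 = (8·4 - (0)²) + (8·6 - (2)²) + (4·6 - (2)²) = 32 + 44 + 20 = 96,
  det = 8·(4·6 - (2)²) - (0)·((0)·6 - (2)·(2)) + (2)·((0)·(2) - 4·(2)) = 8·(20) - (0)·(-4) + (2)·(-8) = 144.
  So p(λ) = λ³ - 18λ² + 96λ - 144.
Step 2 — look for an integer root (rational root theorem: any rational root is an integer divisor of 144). Testing λ = 6:
  p(6) = 216 - 648 + 576 - 144 = 0  ✓
  Dividing out (λ - 6): p(λ) = (λ - 6)(λ² - 12λ + 24).
Step 3 — remaining eigenvalues from the quadratic λ² - 12λ + 24 = 0:
  Δ = 12² - 4·24 = 144 - 96 = 48,  λ = (12 ± √48)/2 = (12 ± 6.9282)/2 ≈ 9.4641 or 2.5359.
  Sorted: λ_1 = 9.4641,  λ_2 = 6,  λ_3 = 2.5359  (check: sum = 18 = tr ✓).

Step 4 — unit eigenvector for λ_1 ≈ 9.4641: v spans the null space of (Sigma - λ_1 I), whose rows are
  r_1 = (-1.4641, 0, 2),  r_2 = (0, -5.4641, 2),  r_3 = (2, 2, -3.4641).
  v is orthogonal to every row, so take v ∝ r_1 × r_2 = ((0)·(2) - (2)·(-5.4641), (2)·(0) - (-1.4641)·(2), (-1.4641)·(-5.4641) - (0)·(0)) ≈ (10.9282, 2.9282, 8).
  Let u = (10.9282, 2.9282, 8).
  ||u|| = √((10.9282)² + (2.9282)² + (8)²) = √(192) ≈ 13.8564,  v_1 = u/||u|| ≈ (0.7887, 0.2113, 0.5774) (||v_1|| = 1).

λ_1 = 9.4641,  λ_2 = 6,  λ_3 = 2.5359;  v_1 ≈ (0.7887, 0.2113, 0.5774)


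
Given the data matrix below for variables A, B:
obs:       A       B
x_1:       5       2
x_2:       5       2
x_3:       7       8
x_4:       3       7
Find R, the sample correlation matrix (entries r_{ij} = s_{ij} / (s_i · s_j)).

Step 1 — column means:
  mean(A) = (5 + 5 + 7 + 3) / 4 = 20/4 = 5
  mean(B) = (2 + 2 + 8 + 7) / 4 = 19/4 = 4.75

Step 2 — sample variances and covariances s[i,j] = (1/(n-1)) · Σ_k (x_{k,i} - mean_i) · (x_{k,j} - mean_j), with n-1 = 3:
  s[A,A] = ((0)·(0) + (0)·(0) + (2)·(2) + (-2)·(-2)) / 3 = 8/3 = 2.6667
  s[A,B] = ((0)·(-2.75) + (0)·(-2.75) + (2)·(3.25) + (-2)·(2.25)) / 3 = 2/3 = 0.6667
  s[B,B] = ((-2.75)·(-2.75) + (-2.75)·(-2.75) + (3.25)·(3.25) + (2.25)·(2.25)) / 3 = 30.75/3 = 10.25
  Sample standard deviations s_i = √(s[i,i]):
  s(A) = √(2.6667) = 1.633
  s(B) = √(10.25) = 3.2016

Step 3 — r_{ij} = s_{ij} / (s_i · s_j):
  r[A,A] = 1 (diagonal).
  r[A,B] = 0.6667 / (1.633 · 3.2016) = 0.6667 / 5.2281 = 0.1275
  r[B,B] = 1 (diagonal).

R is symmetric with unit diagonal. Assembling:

R = [[1, 0.1275],
 [0.1275, 1]]


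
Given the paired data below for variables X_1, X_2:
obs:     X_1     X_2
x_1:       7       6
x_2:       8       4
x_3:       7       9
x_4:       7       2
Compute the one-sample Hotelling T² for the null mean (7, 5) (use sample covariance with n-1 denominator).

Step 1 — sample mean vector:
  mean(X_1) = (7 + 8 + 7 + 7) / 4 = 29/4 = 7.25
  mean(X_2) = (6 + 4 + 9 + 2) / 4 = 21/4 = 5.25
  x̄ = (7.25, 5.25),  deviation x̄ - mu_0 = (7.25, 5.25) - (7, 5) = (0.25, 0.25).

Step 2 — sample covariance matrix, S[i,j] = (1/(n-1)) · Σ_k (x_{k,i} - mean_i) · (x_{k,j} - mean_j), divisor n-1 = 3:
  S[X_1,X_1] = ((-0.25)·(-0.25) + (0.75)·(0.75) + (-0.25)·(-0.25) + (-0.25)·(-0.25)) / 3 = 0.75/3 = 0.25
  S[X_1,X_2] = ((-0.25)·(0.75) + (0.75)·(-1.25) + (-0.25)·(3.75) + (-0.25)·(-3.25)) / 3 = -1.25/3 = -0.4167
  S[X_2,X_2] = ((0.75)·(0.75) + (-1.25)·(-1.25) + (3.75)·(3.75) + (-3.25)·(-3.25)) / 3 = 26.75/3 = 8.9167
  S = [[0.25, -0.4167],
 [-0.4167, 8.9167]].

Step 3 — invert S. det(S) = 0.25·8.9167 - (-0.4167)² = 2.0556.
  S^{-1} = (1/det) · [[d, -b], [-b, a]] = [[4.3378, 0.2027],
 [0.2027, 0.1216]].

Step 4 — quadratic form (x̄ - mu_0)^T · S^{-1} · (x̄ - mu_0):
  S^{-1} · (x̄ - mu_0) = (1.1351, 0.0811),
  (x̄ - mu_0)^T · [...] = (0.25)·(1.1351) + (0.25)·(0.0811) = 0.3041.

Step 5 — scale by n: T² = 4 · 0.3041 = 1.2162.

T² ≈ 1.2162


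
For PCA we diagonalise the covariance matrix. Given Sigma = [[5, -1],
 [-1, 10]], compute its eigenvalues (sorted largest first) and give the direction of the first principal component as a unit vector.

Step 1 — characteristic polynomial of 2×2 Sigma:
  det(Sigma - λI) = λ² - trace · λ + det = 0.
  trace = 5 + 10 = 15, det = 5·10 - (-1)² = 49.
Step 2 — discriminant:
  Δ = trace² - 4·det = 225 - 196 = 29.
Step 3 — eigenvalues:
  λ = (trace ± √Δ)/2 = (15 ± 5.3852)/2,
  λ_1 = 10.1926,  λ_2 = 4.8074.

Step 4 — unit eigenvector for λ_1: solve (Sigma - λ_1 I)v = 0. First row:
  (5 - 10.1926)·v_x + (-1)·v_y = 0, i.e. (-5.1926)·v_x + (-1)·v_y = 0,
  so v ∝ (b, λ_1 - a) = (-1, 5.1926); multiply by -1 so the first entry is positive: u = (1, -5.1926).
  ||u|| = √((1)² + (-5.1926)²) = √(27.9629) ≈ 5.288,
  v_1 = u/||u|| ≈ (0.1891, -0.982) (||v_1|| = 1).

λ_1 = 10.1926,  λ_2 = 4.8074;  v_1 ≈ (0.1891, -0.982)


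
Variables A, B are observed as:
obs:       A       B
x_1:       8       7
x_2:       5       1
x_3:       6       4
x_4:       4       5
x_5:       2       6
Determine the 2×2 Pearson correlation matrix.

Step 1 — column means:
  mean(A) = (8 + 5 + 6 + 4 + 2) / 5 = 25/5 = 5
  mean(B) = (7 + 1 + 4 + 5 + 6) / 5 = 23/5 = 4.6

Step 2 — sample variances and covariances s[i,j] = (1/(n-1)) · Σ_k (x_{k,i} - mean_i) · (x_{k,j} - mean_j), with n-1 = 4:
  s[A,A] = ((3)·(3) + (0)·(0) + (1)·(1) + (-1)·(-1) + (-3)·(-3)) / 4 = 20/4 = 5
  s[A,B] = ((3)·(2.4) + (0)·(-3.6) + (1)·(-0.6) + (-1)·(0.4) + (-3)·(1.4)) / 4 = 2/4 = 0.5
  s[B,B] = ((2.4)·(2.4) + (-3.6)·(-3.6) + (-0.6)·(-0.6) + (0.4)·(0.4) + (1.4)·(1.4)) / 4 = 21.2/4 = 5.3
  Sample standard deviations s_i = √(s[i,i]):
  s(A) = √(5) = 2.2361
  s(B) = √(5.3) = 2.3022

Step 3 — r_{ij} = s_{ij} / (s_i · s_j):
  r[A,A] = 1 (diagonal).
  r[A,B] = 0.5 / (2.2361 · 2.3022) = 0.5 / 5.1478 = 0.0971
  r[B,B] = 1 (diagonal).

R is symmetric with unit diagonal. Assembling:

R = [[1, 0.0971],
 [0.0971, 1]]


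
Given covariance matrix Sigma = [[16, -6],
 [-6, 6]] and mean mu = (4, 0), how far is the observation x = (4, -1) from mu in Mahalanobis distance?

Step 1 — centre the observation: (x - mu) = (0, -1).

Step 2 — invert Sigma. det(Sigma) = 16·6 - (-6)² = 60.
  Sigma^{-1} = (1/det) · [[d, -b], [-b, a]] = [[0.1, 0.1],
 [0.1, 0.2667]].

Step 3 — form the quadratic (x - mu)^T · Sigma^{-1} · (x - mu):
  Sigma^{-1} · (x - mu) = (-0.1, -0.2667).
  (x - mu)^T · [Sigma^{-1} · (x - mu)] = (0)·(-0.1) + (-1)·(-0.2667) = 0.2667.

Step 4 — take square root: d = √(0.2667) ≈ 0.5164.

d(x, mu) = √(0.2667) ≈ 0.5164


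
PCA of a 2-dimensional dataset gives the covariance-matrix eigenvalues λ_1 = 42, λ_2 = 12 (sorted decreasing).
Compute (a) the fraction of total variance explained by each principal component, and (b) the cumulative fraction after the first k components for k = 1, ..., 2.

Step 1 — total variance = trace(Sigma) = Σ λ_i = 42 + 12 = 54.

Step 2 — fraction explained by component i = λ_i / Σ λ:
  PC1: 42/54 = 0.7778
  PC2: 12/54 = 0.2222

Step 3 — cumulative fraction after k components = (λ_1 + ... + λ_k) / Σ λ:
  k = 1: 42/54 = 0.7778
  k = 2: (42 + 12)/54 = 54/54 = 1

Summary (fraction, with percent):

explained: PC1 0.7778 (77.78%), PC2 0.2222 (22.22%);  cumulative: 0.7778, 1


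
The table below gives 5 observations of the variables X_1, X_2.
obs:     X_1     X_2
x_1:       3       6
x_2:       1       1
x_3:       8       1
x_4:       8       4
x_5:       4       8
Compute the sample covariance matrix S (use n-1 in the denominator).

Step 1 — column means:
  mean(X_1) = (3 + 1 + 8 + 8 + 4) / 5 = 24/5 = 4.8
  mean(X_2) = (6 + 1 + 1 + 4 + 8) / 5 = 20/5 = 4

Step 2 — sample covariance S[i,j] = (1/(n-1)) · Σ_k (x_{k,i} - mean_i) · (x_{k,j} - mean_j), with n-1 = 4.
  S[X_1,X_1] = ((-1.8)·(-1.8) + (-3.8)·(-3.8) + (3.2)·(3.2) + (3.2)·(3.2) + (-0.8)·(-0.8)) / 4 = 38.8/4 = 9.7
  S[X_1,X_2] = ((-1.8)·(2) + (-3.8)·(-3) + (3.2)·(-3) + (3.2)·(0) + (-0.8)·(4)) / 4 = -5/4 = -1.25
  S[X_2,X_2] = ((2)·(2) + (-3)·(-3) + (-3)·(-3) + (0)·(0) + (4)·(4)) / 4 = 38/4 = 9.5

S is symmetric (S[j,i] = S[i,j]). Assembling:

S = [[9.7, -1.25],
 [-1.25, 9.5]]


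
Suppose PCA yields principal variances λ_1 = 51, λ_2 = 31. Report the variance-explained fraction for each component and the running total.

Step 1 — total variance = trace(Sigma) = Σ λ_i = 51 + 31 = 82.

Step 2 — fraction explained by component i = λ_i / Σ λ:
  PC1: 51/82 = 0.622
  PC2: 31/82 = 0.378

Step 3 — cumulative fraction after k components = (λ_1 + ... + λ_k) / Σ λ:
  k = 1: 51/82 = 0.622
  k = 2: (51 + 31)/82 = 82/82 = 1

Summary (fraction, with percent):

explained: PC1 0.622 (62.2%), PC2 0.378 (37.8%);  cumulative: 0.622, 1


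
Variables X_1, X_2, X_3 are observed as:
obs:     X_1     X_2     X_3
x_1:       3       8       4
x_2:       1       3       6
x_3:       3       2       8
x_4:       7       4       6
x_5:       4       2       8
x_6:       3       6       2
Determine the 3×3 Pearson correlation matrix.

Step 1 — column means:
  mean(X_1) = (3 + 1 + 3 + 7 + 4 + 3) / 6 = 21/6 = 3.5
  mean(X_2) = (8 + 3 + 2 + 4 + 2 + 6) / 6 = 25/6 = 4.1667
  mean(X_3) = (4 + 6 + 8 + 6 + 8 + 2) / 6 = 34/6 = 5.6667

Step 2 — sample variances and covariances s[i,j] = (1/(n-1)) · Σ_k (x_{k,i} - mean_i) · (x_{k,j} - mean_j), with n-1 = 5:
  s[X_1,X_1] = ((-0.5)·(-0.5) + (-2.5)·(-2.5) + (-0.5)·(-0.5) + (3.5)·(3.5) + (0.5)·(0.5) + (-0.5)·(-0.5)) / 5 = 19.5/5 = 3.9
  s[X_1,X_2] = ((-0.5)·(3.8333) + (-2.5)·(-1.1667) + (-0.5)·(-2.1667) + (3.5)·(-0.1667) + (0.5)·(-2.1667) + (-0.5)·(1.8333)) / 5 = -0.5/5 = -0.1
  s[X_1,X_3] = ((-0.5)·(-1.6667) + (-2.5)·(0.3333) + (-0.5)·(2.3333) + (3.5)·(0.3333) + (0.5)·(2.3333) + (-0.5)·(-3.6667)) / 5 = 3/5 = 0.6
  s[X_2,X_2] = ((3.8333)·(3.8333) + (-1.1667)·(-1.1667) + (-2.1667)·(-2.1667) + (-0.1667)·(-0.1667) + (-2.1667)·(-2.1667) + (1.8333)·(1.8333)) / 5 = 28.8333/5 = 5.7667
  s[X_2,X_3] = ((3.8333)·(-1.6667) + (-1.1667)·(0.3333) + (-2.1667)·(2.3333) + (-0.1667)·(0.3333) + (-2.1667)·(2.3333) + (1.8333)·(-3.6667)) / 5 = -23.6667/5 = -4.7333
  s[X_3,X_3] = ((-1.6667)·(-1.6667) + (0.3333)·(0.3333) + (2.3333)·(2.3333) + (0.3333)·(0.3333) + (2.3333)·(2.3333) + (-3.6667)·(-3.6667)) / 5 = 27.3333/5 = 5.4667
  Sample standard deviations s_i = √(s[i,i]):
  s(X_1) = √(3.9) = 1.9748
  s(X_2) = √(5.7667) = 2.4014
  s(X_3) = √(5.4667) = 2.3381

Step 3 — r_{ij} = s_{ij} / (s_i · s_j):
  r[X_1,X_1] = 1 (diagonal).
  r[X_1,X_2] = -0.1 / (1.9748 · 2.4014) = -0.1 / 4.7424 = -0.0211
  r[X_1,X_3] = 0.6 / (1.9748 · 2.3381) = 0.6 / 4.6174 = 0.1299
  r[X_2,X_2] = 1 (diagonal).
  r[X_2,X_3] = -4.7333 / (2.4014 · 2.3381) = -4.7333 / 5.6147 = -0.843
  r[X_3,X_3] = 1 (diagonal).

R is symmetric with unit diagonal. Assembling:

R = [[1, -0.0211, 0.1299],
 [-0.0211, 1, -0.843],
 [0.1299, -0.843, 1]]


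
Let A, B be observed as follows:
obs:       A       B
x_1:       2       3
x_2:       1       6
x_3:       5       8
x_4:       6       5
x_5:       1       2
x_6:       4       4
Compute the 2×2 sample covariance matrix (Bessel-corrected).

Step 1 — column means:
  mean(A) = (2 + 1 + 5 + 6 + 1 + 4) / 6 = 19/6 = 3.1667
  mean(B) = (3 + 6 + 8 + 5 + 2 + 4) / 6 = 28/6 = 4.6667

Step 2 — sample covariance S[i,j] = (1/(n-1)) · Σ_k (x_{k,i} - mean_i) · (x_{k,j} - mean_j), with n-1 = 5.
  S[A,A] = ((-1.1667)·(-1.1667) + (-2.1667)·(-2.1667) + (1.8333)·(1.8333) + (2.8333)·(2.8333) + (-2.1667)·(-2.1667) + (0.8333)·(0.8333)) / 5 = 22.8333/5 = 4.5667
  S[A,B] = ((-1.1667)·(-1.6667) + (-2.1667)·(1.3333) + (1.8333)·(3.3333) + (2.8333)·(0.3333) + (-2.1667)·(-2.6667) + (0.8333)·(-0.6667)) / 5 = 11.3333/5 = 2.2667
  S[B,B] = ((-1.6667)·(-1.6667) + (1.3333)·(1.3333) + (3.3333)·(3.3333) + (0.3333)·(0.3333) + (-2.6667)·(-2.6667) + (-0.6667)·(-0.6667)) / 5 = 23.3333/5 = 4.6667

S is symmetric (S[j,i] = S[i,j]). Assembling:

S = [[4.5667, 2.2667],
 [2.2667, 4.6667]]


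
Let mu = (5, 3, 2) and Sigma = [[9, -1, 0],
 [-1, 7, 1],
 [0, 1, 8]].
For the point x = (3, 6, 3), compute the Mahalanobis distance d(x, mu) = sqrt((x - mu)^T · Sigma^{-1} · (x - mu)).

Step 1 — centre the observation: (x - mu) = (-2, 3, 1).

Step 2 — invert Sigma (cofactor / det for 3×3, or solve directly):
  Sigma^{-1} = [[0.1129, 0.0164, -0.0021],
 [0.0164, 0.1478, -0.0185],
 [-0.0021, -0.0185, 0.1273]].

Step 3 — form the quadratic (x - mu)^T · Sigma^{-1} · (x - mu):
  Sigma^{-1} · (x - mu) = (-0.1786, 0.3922, 0.076).
  (x - mu)^T · [Sigma^{-1} · (x - mu)] = (-2)·(-0.1786) + (3)·(0.3922) + (1)·(0.076) = 1.6099.

Step 4 — take square root: d = √(1.6099) ≈ 1.2688.

d(x, mu) = √(1.6099) ≈ 1.2688


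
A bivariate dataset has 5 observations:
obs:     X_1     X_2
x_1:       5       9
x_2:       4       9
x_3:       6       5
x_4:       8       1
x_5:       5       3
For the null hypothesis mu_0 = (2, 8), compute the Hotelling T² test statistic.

Step 1 — sample mean vector:
  mean(X_1) = (5 + 4 + 6 + 8 + 5) / 5 = 28/5 = 5.6
  mean(X_2) = (9 + 9 + 5 + 1 + 3) / 5 = 27/5 = 5.4
  x̄ = (5.6, 5.4),  deviation x̄ - mu_0 = (5.6, 5.4) - (2, 8) = (3.6, -2.6).

Step 2 — sample covariance matrix, S[i,j] = (1/(n-1)) · Σ_k (x_{k,i} - mean_i) · (x_{k,j} - mean_j), divisor n-1 = 4:
  S[X_1,X_1] = ((-0.6)·(-0.6) + (-1.6)·(-1.6) + (0.4)·(0.4) + (2.4)·(2.4) + (-0.6)·(-0.6)) / 4 = 9.2/4 = 2.3
  S[X_1,X_2] = ((-0.6)·(3.6) + (-1.6)·(3.6) + (0.4)·(-0.4) + (2.4)·(-4.4) + (-0.6)·(-2.4)) / 4 = -17.2/4 = -4.3
  S[X_2,X_2] = ((3.6)·(3.6) + (3.6)·(3.6) + (-0.4)·(-0.4) + (-4.4)·(-4.4) + (-2.4)·(-2.4)) / 4 = 51.2/4 = 12.8
  S = [[2.3, -4.3],
 [-4.3, 12.8]].

Step 3 — invert S. det(S) = 2.3·12.8 - (-4.3)² = 10.95.
  S^{-1} = (1/det) · [[d, -b], [-b, a]] = [[1.1689, 0.3927],
 [0.3927, 0.21]].

Step 4 — quadratic form (x̄ - mu_0)^T · S^{-1} · (x̄ - mu_0):
  S^{-1} · (x̄ - mu_0) = (3.1872, 0.8676),
  (x̄ - mu_0)^T · [...] = (3.6)·(3.1872) + (-2.6)·(0.8676) = 9.2183.

Step 5 — scale by n: T² = 5 · 9.2183 = 46.0913.

T² ≈ 46.0913


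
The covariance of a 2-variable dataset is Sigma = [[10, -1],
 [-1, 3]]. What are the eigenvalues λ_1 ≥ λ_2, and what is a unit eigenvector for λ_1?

Step 1 — characteristic polynomial of 2×2 Sigma:
  det(Sigma - λI) = λ² - trace · λ + det = 0.
  trace = 10 + 3 = 13, det = 10·3 - (-1)² = 29.
Step 2 — discriminant:
  Δ = trace² - 4·det = 169 - 116 = 53.
Step 3 — eigenvalues:
  λ = (trace ± √Δ)/2 = (13 ± 7.2801)/2,
  λ_1 = 10.1401,  λ_2 = 2.8599.

Step 4 — unit eigenvector for λ_1: solve (Sigma - λ_1 I)v = 0. First row:
  (10 - 10.1401)·v_x + (-1)·v_y = 0, i.e. (-0.1401)·v_x + (-1)·v_y = 0,
  so v ∝ (b, λ_1 - a) = (-1, 0.1401); multiply by -1 so the first entry is positive: u = (1, -0.1401).
  ||u|| = √((1)² + (-0.1401)²) = √(1.0196) ≈ 1.0098,
  v_1 = u/||u|| ≈ (0.9903, -0.1387) (||v_1|| = 1).

λ_1 = 10.1401,  λ_2 = 2.8599;  v_1 ≈ (0.9903, -0.1387)


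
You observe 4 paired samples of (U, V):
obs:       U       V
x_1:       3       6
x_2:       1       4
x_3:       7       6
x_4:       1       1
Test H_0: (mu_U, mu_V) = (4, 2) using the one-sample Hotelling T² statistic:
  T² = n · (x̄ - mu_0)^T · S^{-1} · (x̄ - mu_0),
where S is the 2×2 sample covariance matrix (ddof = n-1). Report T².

Step 1 — sample mean vector:
  mean(U) = (3 + 1 + 7 + 1) / 4 = 12/4 = 3
  mean(V) = (6 + 4 + 6 + 1) / 4 = 17/4 = 4.25
  x̄ = (3, 4.25),  deviation x̄ - mu_0 = (3, 4.25) - (4, 2) = (-1, 2.25).

Step 2 — sample covariance matrix, S[i,j] = (1/(n-1)) · Σ_k (x_{k,i} - mean_i) · (x_{k,j} - mean_j), divisor n-1 = 3:
  S[U,U] = ((0)·(0) + (-2)·(-2) + (4)·(4) + (-2)·(-2)) / 3 = 24/3 = 8
  S[U,V] = ((0)·(1.75) + (-2)·(-0.25) + (4)·(1.75) + (-2)·(-3.25)) / 3 = 14/3 = 4.6667
  S[V,V] = ((1.75)·(1.75) + (-0.25)·(-0.25) + (1.75)·(1.75) + (-3.25)·(-3.25)) / 3 = 16.75/3 = 5.5833
  S = [[8, 4.6667],
 [4.6667, 5.5833]].

Step 3 — invert S. det(S) = 8·5.5833 - (4.6667)² = 22.8889.
  S^{-1} = (1/det) · [[d, -b], [-b, a]] = [[0.2439, -0.2039],
 [-0.2039, 0.3495]].

Step 4 — quadratic form (x̄ - mu_0)^T · S^{-1} · (x̄ - mu_0):
  S^{-1} · (x̄ - mu_0) = (-0.7027, 0.9903),
  (x̄ - mu_0)^T · [...] = (-1)·(-0.7027) + (2.25)·(0.9903) = 2.9308.

Step 5 — scale by n: T² = 4 · 2.9308 = 11.7233.

T² ≈ 11.7233


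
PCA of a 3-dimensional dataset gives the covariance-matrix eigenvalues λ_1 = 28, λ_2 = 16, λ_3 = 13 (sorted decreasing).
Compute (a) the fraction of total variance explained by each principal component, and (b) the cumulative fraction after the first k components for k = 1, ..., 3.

Step 1 — total variance = trace(Sigma) = Σ λ_i = 28 + 16 + 13 = 57.

Step 2 — fraction explained by component i = λ_i / Σ λ:
  PC1: 28/57 = 0.4912
  PC2: 16/57 = 0.2807
  PC3: 13/57 = 0.2281

Step 3 — cumulative fraction after k components = (λ_1 + ... + λ_k) / Σ λ:
  k = 1: 28/57 = 0.4912
  k = 2: (28 + 16)/57 = 44/57 = 0.7719
  k = 3: (28 + 16 + 13)/57 = 57/57 = 1

Summary (fraction, with percent):

explained: PC1 0.4912 (49.12%), PC2 0.2807 (28.07%), PC3 0.2281 (22.81%);  cumulative: 0.4912, 0.7719, 1


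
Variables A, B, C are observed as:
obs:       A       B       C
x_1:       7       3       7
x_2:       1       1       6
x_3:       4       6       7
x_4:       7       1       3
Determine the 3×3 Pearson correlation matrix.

Step 1 — column means:
  mean(A) = (7 + 1 + 4 + 7) / 4 = 19/4 = 4.75
  mean(B) = (3 + 1 + 6 + 1) / 4 = 11/4 = 2.75
  mean(C) = (7 + 6 + 7 + 3) / 4 = 23/4 = 5.75

Step 2 — sample variances and covariances s[i,j] = (1/(n-1)) · Σ_k (x_{k,i} - mean_i) · (x_{k,j} - mean_j), with n-1 = 3:
  s[A,A] = ((2.25)·(2.25) + (-3.75)·(-3.75) + (-0.75)·(-0.75) + (2.25)·(2.25)) / 3 = 24.75/3 = 8.25
  s[A,B] = ((2.25)·(0.25) + (-3.75)·(-1.75) + (-0.75)·(3.25) + (2.25)·(-1.75)) / 3 = 0.75/3 = 0.25
  s[A,C] = ((2.25)·(1.25) + (-3.75)·(0.25) + (-0.75)·(1.25) + (2.25)·(-2.75)) / 3 = -5.25/3 = -1.75
  s[B,B] = ((0.25)·(0.25) + (-1.75)·(-1.75) + (3.25)·(3.25) + (-1.75)·(-1.75)) / 3 = 16.75/3 = 5.5833
  s[B,C] = ((0.25)·(1.25) + (-1.75)·(0.25) + (3.25)·(1.25) + (-1.75)·(-2.75)) / 3 = 8.75/3 = 2.9167
  s[C,C] = ((1.25)·(1.25) + (0.25)·(0.25) + (1.25)·(1.25) + (-2.75)·(-2.75)) / 3 = 10.75/3 = 3.5833
  Sample standard deviations s_i = √(s[i,i]):
  s(A) = √(8.25) = 2.8723
  s(B) = √(5.5833) = 2.3629
  s(C) = √(3.5833) = 1.893

Step 3 — r_{ij} = s_{ij} / (s_i · s_j):
  r[A,A] = 1 (diagonal).
  r[A,B] = 0.25 / (2.8723 · 2.3629) = 0.25 / 6.7869 = 0.0368
  r[A,C] = -1.75 / (2.8723 · 1.893) = -1.75 / 5.4371 = -0.3219
  r[B,B] = 1 (diagonal).
  r[B,C] = 2.9167 / (2.3629 · 1.893) = 2.9167 / 4.4729 = 0.6521
  r[C,C] = 1 (diagonal).

R is symmetric with unit diagonal. Assembling:

R = [[1, 0.0368, -0.3219],
 [0.0368, 1, 0.6521],
 [-0.3219, 0.6521, 1]]


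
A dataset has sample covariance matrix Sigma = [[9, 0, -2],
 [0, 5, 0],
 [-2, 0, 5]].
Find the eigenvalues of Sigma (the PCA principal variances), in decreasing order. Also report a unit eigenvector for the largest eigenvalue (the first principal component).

Step 1 — characteristic polynomial p(λ) = det(λI - Sigma) = λ³ - tr·λ² + c_1·λ - det, where tr = trace, c_1 = sum of the principal 2×2 minors, det = det(Sigma):
  tr = 9 + 5 + 5 = 19,
  c_1 = (9·5 - (0)²) + (9·5 - (-2)²) + (5·5 - (0)²) = 45 + 41 + 25 = 111,
  det = 9·(5·5 - (0)²) - (0)·((0)·5 - (0)·(-2)) + (-2)·((0)·(0) - 5·(-2)) = 9·(25) - (0)·(0) + (-2)·(10) = 205.
  So p(λ) = λ³ - 19λ² + 111λ - 205.
Step 2 — look for an integer root (rational root theorem: any rational root is an integer divisor of 205). Testing λ = 5:
  p(5) = 125 - 475 + 555 - 205 = 0  ✓
  Dividing out (λ - 5): p(λ) = (λ - 5)(λ² - 14λ + 41).
Step 3 — remaining eigenvalues from the quadratic λ² - 14λ + 41 = 0:
  Δ = 14² - 4·41 = 196 - 164 = 32,  λ = (14 ± √32)/2 = (14 ± 5.6569)/2 ≈ 9.8284 or 4.1716.
  Sorted: λ_1 = 9.8284,  λ_2 = 5,  λ_3 = 4.1716  (check: sum = 19 = tr ✓).

Step 4 — unit eigenvector for λ_1 ≈ 9.8284: v spans the null space of (Sigma - λ_1 I), whose rows are
  r_1 = (-0.8284, 0, -2),  r_2 = (0, -4.8284, 0),  r_3 = (-2, 0, -4.8284).
  v is orthogonal to every row, so take v ∝ r_1 × r_2 = ((0)·(0) - (-2)·(-4.8284), (-2)·(0) - (-0.8284)·(0), (-0.8284)·(-4.8284) - (0)·(0)) ≈ (-9.6569, 0, 4).
  Rescale (multiply by -1 so the first nonzero entry is positive): u = (9.6569, 0, -4).
  ||u|| = √((9.6569)² + (0)² + (-4)²) = √(109.2548) ≈ 10.4525,  v_1 = u/||u|| ≈ (0.9239, 0, -0.3827) (||v_1|| = 1).

λ_1 = 9.8284,  λ_2 = 5,  λ_3 = 4.1716;  v_1 ≈ (0.9239, 0, -0.3827)


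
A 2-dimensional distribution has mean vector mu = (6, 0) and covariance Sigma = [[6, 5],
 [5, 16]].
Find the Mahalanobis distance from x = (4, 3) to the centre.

Step 1 — centre the observation: (x - mu) = (-2, 3).

Step 2 — invert Sigma. det(Sigma) = 6·16 - (5)² = 71.
  Sigma^{-1} = (1/det) · [[d, -b], [-b, a]] = [[0.2254, -0.0704],
 [-0.0704, 0.0845]].

Step 3 — form the quadratic (x - mu)^T · Sigma^{-1} · (x - mu):
  Sigma^{-1} · (x - mu) = (-0.662, 0.3944).
  (x - mu)^T · [Sigma^{-1} · (x - mu)] = (-2)·(-0.662) + (3)·(0.3944) = 2.507.

Step 4 — take square root: d = √(2.507) ≈ 1.5834.

d(x, mu) = √(2.507) ≈ 1.5834
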